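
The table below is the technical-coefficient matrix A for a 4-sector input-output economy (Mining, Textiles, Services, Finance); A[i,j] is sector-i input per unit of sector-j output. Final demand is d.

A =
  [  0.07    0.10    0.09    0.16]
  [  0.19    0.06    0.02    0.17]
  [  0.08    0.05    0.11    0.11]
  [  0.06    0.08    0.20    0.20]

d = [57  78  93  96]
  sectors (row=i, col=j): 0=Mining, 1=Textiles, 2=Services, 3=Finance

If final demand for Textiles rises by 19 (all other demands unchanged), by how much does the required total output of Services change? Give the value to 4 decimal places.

1.8129

Form M = I − A:
  [  0.93   -0.10   -0.09   -0.16]
  [ -0.19    0.94   -0.02   -0.17]
  [ -0.08   -0.05    0.89   -0.11]
  [ -0.06   -0.08   -0.20    0.80]
Leontief inverse L = M⁻¹:
  [  1.1413    0.1555    0.1833    0.2865]
  [  0.2599    1.1241    0.1206    0.3074]
  [  0.1352    0.0954    1.1867    0.2105]
  [  0.1454    0.1479    0.3225    1.3549]
Total output x = L · d:
  x_0 = 1.1413·57 + 0.1555·78 + 0.1833·93 + 0.2865·96 = 121.7388
  x_1 = 0.2599·57 + 1.1241·78 + 0.1206·93 + 0.3074·96 = 143.2175
  x_2 = 0.1352·57 + 0.0954·78 + 1.1867·93 + 0.2105·96 = 145.7156
  x_3 = 0.1454·57 + 0.1479·78 + 0.3225·93 + 1.3549·96 = 179.8811
Δx_2 = L[2,1] · Δd_1 = 0.0954 · 19 = 1.8129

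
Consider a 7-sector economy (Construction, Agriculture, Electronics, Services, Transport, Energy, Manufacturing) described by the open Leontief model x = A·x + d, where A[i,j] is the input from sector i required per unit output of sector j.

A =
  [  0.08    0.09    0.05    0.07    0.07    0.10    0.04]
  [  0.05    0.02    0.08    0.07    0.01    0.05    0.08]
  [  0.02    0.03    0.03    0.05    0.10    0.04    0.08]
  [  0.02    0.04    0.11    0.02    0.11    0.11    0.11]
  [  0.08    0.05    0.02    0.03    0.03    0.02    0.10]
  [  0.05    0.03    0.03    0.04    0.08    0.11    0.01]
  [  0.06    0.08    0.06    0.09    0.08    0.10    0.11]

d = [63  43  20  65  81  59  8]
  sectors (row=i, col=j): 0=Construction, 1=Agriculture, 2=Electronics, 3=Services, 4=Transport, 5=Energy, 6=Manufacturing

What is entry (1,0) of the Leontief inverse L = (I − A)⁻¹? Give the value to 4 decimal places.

L[1,0] = 0.0812

Form M = I − A:
  [  0.92   -0.09   -0.05   -0.07   -0.07   -0.10   -0.04]
  [ -0.05    0.98   -0.08   -0.07   -0.01   -0.05   -0.08]
  [ -0.02   -0.03    0.97   -0.05   -0.10   -0.04   -0.08]
  [ -0.02   -0.04   -0.11    0.98   -0.11   -0.11   -0.11]
  [ -0.08   -0.05   -0.02   -0.03    0.97   -0.02   -0.10]
  [ -0.05   -0.03   -0.03   -0.04   -0.08    0.89   -0.01]
  [ -0.06   -0.08   -0.06   -0.09   -0.08   -0.10    0.89]
Leontief inverse L = M⁻¹:
  [  1.1254    0.1308    0.0958    0.1146    0.1275    0.1665    0.1013]
  [  0.0812    1.0524    0.1152    0.1047    0.0596    0.1022    0.1294]
  [  0.0536    0.0612    1.0617    0.0821    0.1410    0.0851    0.1303]
  [  0.0669    0.0829    0.1512    1.0675    0.1714    0.1747    0.1772]
  [  0.1135    0.0834    0.0535    0.0658    1.0707    0.0685    0.1466]
  [  0.0822    0.0576    0.0580    0.0683    0.1196    1.1553    0.0489]
  [  0.1130    0.1299    0.1150    0.1442    0.1505    0.1798    1.1874]
Total output x = L · d:
  x_0 = 1.1254·63 + 0.1308·43 + 0.0958·20 + 0.1146·65 + 0.1275·81 + 0.1665·59 + 0.1013·8 = 106.8593
  x_1 = 0.0812·63 + 1.0524·43 + 0.1152·20 + 0.1047·65 + 0.0596·81 + 0.1022·59 + 0.1294·8 = 71.3701
  x_2 = 0.0536·63 + 0.0612·43 + 1.0617·20 + 0.0821·65 + 0.1410·81 + 0.0851·59 + 0.1303·8 = 50.0666
  x_3 = 0.0669·63 + 0.0829·43 + 0.1512·20 + 1.0675·65 + 0.1714·81 + 0.1747·59 + 0.1772·8 = 105.7966
  x_4 = 0.1135·63 + 0.0834·43 + 0.0535·20 + 0.0658·65 + 1.0707·81 + 0.0685·59 + 0.1466·8 = 108.0304
  x_5 = 0.0822·63 + 0.0576·43 + 0.0580·20 + 0.0683·65 + 0.1196·81 + 1.1553·59 + 0.0489·8 = 91.4911
  x_6 = 0.1130·63 + 0.1299·43 + 0.1150·20 + 0.1442·65 + 0.1505·81 + 0.1798·59 + 1.1874·8 = 56.6724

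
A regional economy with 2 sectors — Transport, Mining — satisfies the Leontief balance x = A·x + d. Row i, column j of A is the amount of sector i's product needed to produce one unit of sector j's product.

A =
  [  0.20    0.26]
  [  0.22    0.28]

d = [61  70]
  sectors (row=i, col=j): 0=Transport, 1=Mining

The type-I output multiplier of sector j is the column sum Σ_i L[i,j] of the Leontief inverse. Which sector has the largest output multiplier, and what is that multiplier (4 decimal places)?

Mining (2.0432)

Form M = I − A:
  [  0.80   -0.26]
  [ -0.22    0.72]
Leontief inverse L = M⁻¹:
  [  1.3878    0.5012]
  [  0.4241    1.5420]
Total output x = L · d:
  x_0 = 1.3878·61 + 0.5012·70 = 119.7379
  x_1 = 0.4241·61 + 1.5420·70 = 133.8088
Output multipliers (column sums of L):
  Transport: 1.8119
  Mining: 2.0432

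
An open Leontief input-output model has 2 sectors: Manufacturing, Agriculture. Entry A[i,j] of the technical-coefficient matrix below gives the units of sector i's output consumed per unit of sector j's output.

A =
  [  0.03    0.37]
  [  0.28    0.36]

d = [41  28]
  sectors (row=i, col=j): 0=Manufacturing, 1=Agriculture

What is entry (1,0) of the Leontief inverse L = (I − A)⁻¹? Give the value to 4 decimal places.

Form M = I − A:
  [  0.97   -0.37]
  [ -0.28    0.64]
Leontief inverse L = M⁻¹:
  [  1.2374    0.7154]
  [  0.5414    1.8755]
Total output x = L · d:
  x_0 = 1.2374·41 + 0.7154·28 = 70.7657
  x_1 = 0.5414·41 + 1.8755·28 = 74.7100

L[1,0] = 0.5414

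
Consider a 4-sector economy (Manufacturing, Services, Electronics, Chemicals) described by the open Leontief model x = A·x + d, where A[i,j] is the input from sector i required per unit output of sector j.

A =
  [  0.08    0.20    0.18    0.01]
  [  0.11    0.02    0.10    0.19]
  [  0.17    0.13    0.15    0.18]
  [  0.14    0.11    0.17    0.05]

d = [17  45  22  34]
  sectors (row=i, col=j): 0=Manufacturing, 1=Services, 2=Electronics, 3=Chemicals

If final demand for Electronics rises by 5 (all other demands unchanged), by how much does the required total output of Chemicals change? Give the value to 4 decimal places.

1.5691

Form M = I − A:
  [  0.92   -0.20   -0.18   -0.01]
  [ -0.11    0.98   -0.10   -0.19]
  [ -0.17   -0.13    0.85   -0.18]
  [ -0.14   -0.11   -0.17    0.95]
Leontief inverse L = M⁻¹:
  [  1.2019    0.3022    0.3167    0.1331]
  [  0.2192    1.1266    0.2333    0.2718]
  [  0.3293    0.2804    1.3420    0.3138]
  [  0.2614    0.2252    0.3138    1.1599]
Total output x = L · d:
  x_0 = 1.2019·17 + 0.3022·45 + 0.3167·22 + 0.1331·34 = 45.5246
  x_1 = 0.2192·17 + 1.1266·45 + 0.2333·22 + 0.2718·34 = 68.7988
  x_2 = 0.3293·17 + 0.2804·45 + 1.3420·22 + 0.3138·34 = 58.4095
  x_3 = 0.2614·17 + 0.2252·45 + 0.3138·22 + 1.1599·34 = 60.9168
Δx_3 = L[3,2] · Δd_2 = 0.3138 · 5 = 1.5691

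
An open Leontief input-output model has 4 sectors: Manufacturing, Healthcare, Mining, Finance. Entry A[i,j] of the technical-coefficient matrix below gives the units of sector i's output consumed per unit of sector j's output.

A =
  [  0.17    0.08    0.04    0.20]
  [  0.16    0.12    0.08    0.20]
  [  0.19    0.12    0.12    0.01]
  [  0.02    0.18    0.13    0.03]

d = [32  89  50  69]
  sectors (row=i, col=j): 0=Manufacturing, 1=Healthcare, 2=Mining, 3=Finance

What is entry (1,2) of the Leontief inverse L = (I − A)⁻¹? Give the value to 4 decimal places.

L[1,2] = 0.1741

Form M = I − A:
  [  0.83   -0.08   -0.04   -0.20]
  [ -0.16    0.88   -0.08   -0.20]
  [ -0.19   -0.12    0.88   -0.01]
  [ -0.02   -0.18   -0.13    0.97]
Leontief inverse L = M⁻¹:
  [  1.2774    0.1950    0.1208    0.3048]
  [  0.2888    1.2517    0.1741    0.3194]
  [  0.3166    0.2158    1.1884    0.1220]
  [  0.1224    0.2652    0.1941    1.1128]
Total output x = L · d:
  x_0 = 1.2774·32 + 0.1950·89 + 0.1208·50 + 0.3048·69 = 85.3014
  x_1 = 0.2888·32 + 1.2517·89 + 0.1741·50 + 0.3194·69 = 151.3911
  x_2 = 0.3166·32 + 0.2158·89 + 1.1884·50 + 0.1220·69 = 97.1753
  x_3 = 0.1224·32 + 0.2652·89 + 0.1941·50 + 1.1128·69 = 114.0095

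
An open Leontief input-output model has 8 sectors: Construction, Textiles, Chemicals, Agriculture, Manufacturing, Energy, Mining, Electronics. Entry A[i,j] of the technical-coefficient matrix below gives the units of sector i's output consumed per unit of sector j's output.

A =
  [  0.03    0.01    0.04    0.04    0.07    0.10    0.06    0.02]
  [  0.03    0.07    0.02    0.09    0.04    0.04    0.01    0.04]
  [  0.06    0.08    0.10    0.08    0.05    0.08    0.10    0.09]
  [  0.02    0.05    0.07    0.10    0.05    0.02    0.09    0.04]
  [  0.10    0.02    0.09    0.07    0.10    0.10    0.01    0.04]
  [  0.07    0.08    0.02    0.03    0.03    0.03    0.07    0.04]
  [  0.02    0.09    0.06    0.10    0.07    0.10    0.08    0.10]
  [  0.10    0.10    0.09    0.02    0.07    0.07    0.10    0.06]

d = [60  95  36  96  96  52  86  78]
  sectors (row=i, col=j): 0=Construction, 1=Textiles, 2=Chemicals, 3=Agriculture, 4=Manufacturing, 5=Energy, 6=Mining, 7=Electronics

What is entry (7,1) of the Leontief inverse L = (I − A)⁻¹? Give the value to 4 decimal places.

Form M = I − A:
  [  0.97   -0.01   -0.04   -0.04   -0.07   -0.10   -0.06   -0.02]
  [ -0.03    0.93   -0.02   -0.09   -0.04   -0.04   -0.01   -0.04]
  [ -0.06   -0.08    0.90   -0.08   -0.05   -0.08   -0.10   -0.09]
  [ -0.02   -0.05   -0.07    0.90   -0.05   -0.02   -0.09   -0.04]
  [ -0.10   -0.02   -0.09   -0.07    0.90   -0.10   -0.01   -0.04]
  [ -0.07   -0.08   -0.02   -0.03   -0.03    0.97   -0.07   -0.04]
  [ -0.02   -0.09   -0.06   -0.10   -0.07   -0.10    0.92   -0.10]
  [ -0.10   -0.10   -0.09   -0.02   -0.07   -0.07   -0.10    0.94]
Leontief inverse L = M⁻¹:
  [  1.0703    0.0553    0.0833    0.0874    0.1131    0.1482    0.1070    0.0593]
  [  0.0626    1.1091    0.0578    0.1346    0.0769    0.0780    0.0502    0.0717]
  [  0.1265    0.1637    1.1779    0.1660    0.1242    0.1640    0.1857    0.1615]
  [  0.0640    0.1076    0.1271    1.1653    0.1030    0.0782    0.1502    0.0914]
  [  0.1578    0.0790    0.1535    0.1351    1.1617    0.1693    0.0765    0.0919]
  [  0.1048    0.1241    0.0600    0.0783    0.0722    1.0782    0.1136    0.0776]
  [  0.0857    0.1706    0.1338    0.1822    0.1409    0.1768    1.1598    0.1665]
  [  0.1627    0.1751    0.1606    0.0996    0.1412    0.1531    0.1752    1.1255]
Total output x = L · d:
  x_0 = 1.0703·60 + 0.0553·95 + 0.0833·36 + 0.0874·96 + 0.1131·96 + 0.1482·52 + 0.1070·86 + 0.0593·78 = 113.2462
  x_1 = 0.0626·60 + 1.1091·95 + 0.0578·36 + 0.1346·96 + 0.0769·96 + 0.0780·52 + 0.0502·86 + 0.0717·78 = 145.4757
  x_2 = 0.1265·60 + 0.1637·95 + 1.1779·36 + 0.1660·96 + 0.1242·96 + 0.1640·52 + 0.1857·86 + 0.1615·78 = 130.5068
  x_3 = 0.0640·60 + 0.1076·95 + 0.1271·36 + 1.1653·96 + 0.1030·96 + 0.0782·52 + 0.1502·86 + 0.0914·78 = 164.4962
  x_4 = 0.1578·60 + 0.0790·95 + 0.1535·36 + 0.1351·96 + 1.1617·96 + 0.1693·52 + 0.0765·86 + 0.0919·78 = 169.5417
  x_5 = 0.1048·60 + 0.1241·95 + 0.0600·36 + 0.0783·96 + 0.0722·96 + 1.0782·52 + 0.1136·86 + 0.0776·78 = 106.5755
  x_6 = 0.0857·60 + 0.1706·95 + 0.1338·36 + 0.1822·96 + 0.1409·96 + 0.1768·52 + 1.1598·86 + 0.1665·78 = 179.1028
  x_7 = 0.1627·60 + 0.1751·95 + 0.1606·36 + 0.0996·96 + 0.1412·96 + 0.1531·52 + 0.1752·86 + 1.1255·78 = 166.1130

L[7,1] = 0.1751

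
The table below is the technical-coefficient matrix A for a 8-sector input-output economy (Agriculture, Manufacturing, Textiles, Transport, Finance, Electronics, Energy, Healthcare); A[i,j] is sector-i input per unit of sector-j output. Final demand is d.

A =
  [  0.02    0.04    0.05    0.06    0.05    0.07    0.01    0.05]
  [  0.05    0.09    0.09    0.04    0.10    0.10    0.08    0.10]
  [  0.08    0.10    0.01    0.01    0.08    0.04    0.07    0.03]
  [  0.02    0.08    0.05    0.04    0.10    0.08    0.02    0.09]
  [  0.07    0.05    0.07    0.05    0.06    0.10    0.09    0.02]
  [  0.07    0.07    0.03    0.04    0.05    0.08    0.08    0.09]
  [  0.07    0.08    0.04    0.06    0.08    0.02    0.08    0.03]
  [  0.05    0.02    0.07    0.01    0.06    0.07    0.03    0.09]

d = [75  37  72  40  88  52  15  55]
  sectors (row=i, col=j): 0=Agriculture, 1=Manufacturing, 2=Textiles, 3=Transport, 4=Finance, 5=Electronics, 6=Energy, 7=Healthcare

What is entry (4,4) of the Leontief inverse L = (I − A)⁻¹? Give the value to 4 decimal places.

L[4,4] = 1.1291

Form M = I − A:
  [  0.98   -0.04   -0.05   -0.06   -0.05   -0.07   -0.01   -0.05]
  [ -0.05    0.91   -0.09   -0.04   -0.10   -0.10   -0.08   -0.10]
  [ -0.08   -0.10    0.99   -0.01   -0.08   -0.04   -0.07   -0.03]
  [ -0.02   -0.08   -0.05    0.96   -0.10   -0.08   -0.02   -0.09]
  [ -0.07   -0.05   -0.07   -0.05    0.94   -0.10   -0.09   -0.02]
  [ -0.07   -0.07   -0.03   -0.04   -0.05    0.92   -0.08   -0.09]
  [ -0.07   -0.08   -0.04   -0.06   -0.08   -0.02    0.92   -0.03]
  [ -0.05   -0.02   -0.07   -0.01   -0.06   -0.07   -0.03    0.91]
Leontief inverse L = M⁻¹:
  [  1.0573    0.0843    0.0846    0.0847    0.0980    0.1196    0.0502    0.0941]
  [  0.1214    1.1715    0.1549    0.0873    0.1883    0.1883    0.1574    0.1771]
  [  0.1246    0.1531    1.0559    0.0449    0.1382    0.0997    0.1208    0.0798]
  [  0.0730    0.1395    0.1006    1.0744    0.1658    0.1496    0.0781    0.1499]
  [  0.1247    0.1161    0.1179    0.0898    1.1291    0.1670    0.1499    0.0787]
  [  0.1230    0.1315    0.0816    0.0782    0.1183    1.1484    0.1371    0.1523]
  [  0.1177    0.1391    0.0879    0.0968    0.1450    0.0830    1.1332    0.0830]
  [  0.0927    0.0660    0.1073    0.0370    0.1103    0.1221    0.0742    1.1354]
Total output x = L · d:
  x_0 = 1.0573·75 + 0.0843·37 + 0.0846·72 + 0.0847·40 + 0.0980·88 + 0.1196·52 + 0.0502·15 + 0.0941·55 = 112.6649
  x_1 = 0.1214·75 + 1.1715·37 + 0.1549·72 + 0.0873·40 + 0.1883·88 + 0.1883·52 + 0.1574·15 + 0.1771·55 = 105.5599
  x_2 = 0.1246·75 + 0.1531·37 + 1.0559·72 + 0.0449·40 + 0.1382·88 + 0.0997·52 + 0.1208·15 + 0.0798·55 = 116.3768
  x_3 = 0.0730·75 + 0.1395·37 + 0.1006·72 + 1.0744·40 + 0.1658·88 + 0.1496·52 + 0.0781·15 + 0.1499·55 = 92.6451
  x_4 = 0.1247·75 + 0.1161·37 + 0.1179·72 + 0.0898·40 + 1.1291·88 + 0.1670·52 + 0.1499·15 + 0.0787·55 = 140.3466
  x_5 = 0.1230·75 + 0.1315·37 + 0.0816·72 + 0.0782·40 + 0.1183·88 + 1.1484·52 + 0.1371·15 + 0.1523·55 = 103.6469
  x_6 = 0.1177·75 + 0.1391·37 + 0.0879·72 + 0.0968·40 + 0.1450·88 + 0.0830·52 + 1.1332·15 + 0.0830·55 = 62.8177
  x_7 = 0.0927·75 + 0.0660·37 + 0.1073·72 + 0.0370·40 + 0.1103·88 + 0.1221·52 + 0.0742·15 + 1.1354·55 = 98.2174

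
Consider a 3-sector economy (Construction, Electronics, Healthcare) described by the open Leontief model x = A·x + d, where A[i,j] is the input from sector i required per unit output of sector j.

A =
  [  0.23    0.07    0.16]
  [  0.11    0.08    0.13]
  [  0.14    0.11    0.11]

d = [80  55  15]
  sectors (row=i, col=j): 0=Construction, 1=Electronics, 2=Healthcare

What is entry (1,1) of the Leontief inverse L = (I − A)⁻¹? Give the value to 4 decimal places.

Form M = I − A:
  [  0.77   -0.07   -0.16]
  [ -0.11    0.92   -0.13]
  [ -0.14   -0.11    0.89]
Leontief inverse L = M⁻¹:
  [  1.3664    0.1357    0.2655]
  [  0.1972    1.1259    0.1999]
  [  0.2393    0.1605    1.1901]
Total output x = L · d:
  x_0 = 1.3664·80 + 0.1357·55 + 0.2655·15 = 120.7536
  x_1 = 0.1972·80 + 1.1259·55 + 0.1999·15 = 80.6955
  x_2 = 0.2393·80 + 0.1605·55 + 1.1901·15 = 45.8225

L[1,1] = 1.1259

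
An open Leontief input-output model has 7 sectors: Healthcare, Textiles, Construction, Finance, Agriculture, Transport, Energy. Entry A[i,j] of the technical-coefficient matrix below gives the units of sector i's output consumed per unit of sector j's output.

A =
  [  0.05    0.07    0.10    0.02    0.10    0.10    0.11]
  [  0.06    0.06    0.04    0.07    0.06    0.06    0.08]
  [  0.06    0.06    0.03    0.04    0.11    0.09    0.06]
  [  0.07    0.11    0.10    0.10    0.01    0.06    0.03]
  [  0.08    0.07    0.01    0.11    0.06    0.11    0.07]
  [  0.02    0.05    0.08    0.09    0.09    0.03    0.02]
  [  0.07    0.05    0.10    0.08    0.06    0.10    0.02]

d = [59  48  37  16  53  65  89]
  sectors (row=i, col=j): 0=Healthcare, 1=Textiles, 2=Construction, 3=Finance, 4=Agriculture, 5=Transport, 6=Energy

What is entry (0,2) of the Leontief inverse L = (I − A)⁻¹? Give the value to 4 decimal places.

Form M = I − A:
  [  0.95   -0.07   -0.10   -0.02   -0.10   -0.10   -0.11]
  [ -0.06    0.94   -0.04   -0.07   -0.06   -0.06   -0.08]
  [ -0.06   -0.06    0.97   -0.04   -0.11   -0.09   -0.06]
  [ -0.07   -0.11   -0.10    0.90   -0.01   -0.06   -0.03]
  [ -0.08   -0.07   -0.01   -0.11    0.94   -0.11   -0.07]
  [ -0.02   -0.05   -0.08   -0.09   -0.09    0.97   -0.02]
  [ -0.07   -0.05   -0.10   -0.08   -0.06   -0.10    0.98]
Leontief inverse L = M⁻¹:
  [  1.1093    0.1357    0.1636    0.0965    0.1747    0.1807    0.1647]
  [  0.1073    1.1148    0.0945    0.1305    0.1146    0.1226    0.1235]
  [  0.1088    0.1160    1.0833    0.1052    0.1686    0.1555    0.1064]
  [  0.1212    0.1716    0.1589    1.1628    0.0721    0.1263    0.0807]
  [  0.1341    0.1359    0.0772    0.1829    1.1227    0.1804    0.1204]
  [  0.0636    0.1007    0.1227    0.1453    0.1368    1.0857    0.0592]
  [  0.1204    0.1110    0.1573    0.1452    0.1241    0.1672    1.0693]
Total output x = L · d:
  x_0 = 1.1093·59 + 0.1357·48 + 0.1636·37 + 0.0965·16 + 0.1747·53 + 0.1807·65 + 0.1647·89 = 115.2242
  x_1 = 0.1073·59 + 1.1148·48 + 0.0945·37 + 0.1305·16 + 0.1146·53 + 0.1226·65 + 0.1235·89 = 90.4656
  x_2 = 0.1088·59 + 0.1160·48 + 1.0833·37 + 0.1052·16 + 0.1686·53 + 0.1555·65 + 0.1064·89 = 82.2712
  x_3 = 0.1212·59 + 0.1716·48 + 0.1589·37 + 1.1628·16 + 0.0721·53 + 0.1263·65 + 0.0807·89 = 59.0821
  x_4 = 0.1341·59 + 0.1359·48 + 0.0772·37 + 0.1829·16 + 1.1227·53 + 0.1804·65 + 0.1204·89 = 102.1651
  x_5 = 0.0636·59 + 0.1007·48 + 0.1227·37 + 0.1453·16 + 0.1368·53 + 1.0857·65 + 0.0592·89 = 98.5418
  x_6 = 0.1204·59 + 0.1110·48 + 0.1573·37 + 0.1452·16 + 0.1241·53 + 0.1672·65 + 1.0693·89 = 133.1906

L[0,2] = 0.1636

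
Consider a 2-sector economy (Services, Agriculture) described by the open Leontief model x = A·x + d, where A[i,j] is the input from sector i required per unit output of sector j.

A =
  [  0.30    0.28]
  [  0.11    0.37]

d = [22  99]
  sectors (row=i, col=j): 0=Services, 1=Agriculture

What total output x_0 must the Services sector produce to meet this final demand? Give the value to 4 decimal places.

101.3652

Form M = I − A:
  [  0.70   -0.28]
  [ -0.11    0.63]
Leontief inverse L = M⁻¹:
  [  1.5358    0.6826]
  [  0.2682    1.7065]
Total output x = L · d:
  x_0 = 1.5358·22 + 0.6826·99 = 101.3652
  x_1 = 0.2682·22 + 1.7065·99 = 174.8415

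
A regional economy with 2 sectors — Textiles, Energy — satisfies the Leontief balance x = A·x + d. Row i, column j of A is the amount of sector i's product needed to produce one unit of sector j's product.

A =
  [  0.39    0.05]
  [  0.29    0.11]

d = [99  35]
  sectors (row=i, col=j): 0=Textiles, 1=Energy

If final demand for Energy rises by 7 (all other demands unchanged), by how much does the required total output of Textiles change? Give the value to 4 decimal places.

Form M = I − A:
  [  0.61   -0.05]
  [ -0.29    0.89]
Leontief inverse L = M⁻¹:
  [  1.6843    0.0946]
  [  0.5488    1.1544]
Total output x = L · d:
  x_0 = 1.6843·99 + 0.0946·35 = 170.0606
  x_1 = 0.5488·99 + 1.1544·35 = 94.7388
Δx_0 = L[0,1] · Δd_1 = 0.0946 · 7 = 0.6624

0.6624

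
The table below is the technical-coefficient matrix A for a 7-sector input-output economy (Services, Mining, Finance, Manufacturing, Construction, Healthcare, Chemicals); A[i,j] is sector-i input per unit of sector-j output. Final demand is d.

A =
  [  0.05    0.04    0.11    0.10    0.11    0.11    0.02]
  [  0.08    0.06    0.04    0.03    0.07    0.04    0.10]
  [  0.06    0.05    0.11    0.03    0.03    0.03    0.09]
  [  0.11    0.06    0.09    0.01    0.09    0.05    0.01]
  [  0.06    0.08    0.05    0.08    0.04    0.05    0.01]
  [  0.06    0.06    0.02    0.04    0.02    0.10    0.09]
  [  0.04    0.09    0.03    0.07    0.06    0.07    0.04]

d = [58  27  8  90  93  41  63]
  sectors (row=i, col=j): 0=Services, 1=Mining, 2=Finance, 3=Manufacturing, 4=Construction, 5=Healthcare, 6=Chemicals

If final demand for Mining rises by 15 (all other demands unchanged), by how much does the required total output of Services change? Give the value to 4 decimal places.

1.4507

Form M = I − A:
  [  0.95   -0.04   -0.11   -0.10   -0.11   -0.11   -0.02]
  [ -0.08    0.94   -0.04   -0.03   -0.07   -0.04   -0.10]
  [ -0.06   -0.05    0.89   -0.03   -0.03   -0.03   -0.09]
  [ -0.11   -0.06   -0.09    0.99   -0.09   -0.05   -0.01]
  [ -0.06   -0.08   -0.05   -0.08    0.96   -0.05   -0.01]
  [ -0.06   -0.06   -0.02   -0.04   -0.02    0.90   -0.09]
  [ -0.04   -0.09   -0.03   -0.07   -0.06   -0.07    0.96]
Leontief inverse L = M⁻¹:
  [  1.1121    0.0967    0.1716    0.1451    0.1612    0.1683    0.0683]
  [  0.1254    1.1067    0.0855    0.0713    0.1148    0.0883    0.1361]
  [  0.1030    0.0931    1.1571    0.0660    0.0705    0.0729    0.1286]
  [  0.1561    0.1036    0.1416    1.0515    0.1335    0.0980    0.0489]
  [  0.1046    0.1185    0.0937    0.1111    1.0803    0.0908    0.0442]
  [  0.1027    0.1028    0.0584    0.0755    0.0600    1.1476    0.1273]
  [  0.0867    0.1332    0.0718    0.1039    0.1013    0.1141    1.0769]
Total output x = L · d:
  x_0 = 1.1121·58 + 0.0967·27 + 0.1716·8 + 0.1451·90 + 0.1612·93 + 0.1683·41 + 0.0683·63 = 107.7431
  x_1 = 0.1254·58 + 1.1067·27 + 0.0855·8 + 0.0713·90 + 0.1148·93 + 0.0883·41 + 0.1361·63 = 67.1190
  x_2 = 0.1030·58 + 0.0931·27 + 1.1571·8 + 0.0660·90 + 0.0705·93 + 0.0729·41 + 0.1286·63 = 41.3354
  x_3 = 0.1561·58 + 0.1036·27 + 0.1416·8 + 1.0515·90 + 0.1335·93 + 0.0980·41 + 0.0489·63 = 127.1371
  x_4 = 0.1046·58 + 0.1185·27 + 0.0937·8 + 0.1111·90 + 1.0803·93 + 0.0908·41 + 0.0442·63 = 126.9890
  x_5 = 0.1027·58 + 0.1028·27 + 0.0584·8 + 0.0755·90 + 0.0600·93 + 1.1476·41 + 0.1273·63 = 76.6536
  x_6 = 0.0867·58 + 0.1332·27 + 0.0718·8 + 0.1039·90 + 0.1013·93 + 0.1141·41 + 1.0769·63 = 100.4950
Δx_0 = L[0,1] · Δd_1 = 0.0967 · 15 = 1.4507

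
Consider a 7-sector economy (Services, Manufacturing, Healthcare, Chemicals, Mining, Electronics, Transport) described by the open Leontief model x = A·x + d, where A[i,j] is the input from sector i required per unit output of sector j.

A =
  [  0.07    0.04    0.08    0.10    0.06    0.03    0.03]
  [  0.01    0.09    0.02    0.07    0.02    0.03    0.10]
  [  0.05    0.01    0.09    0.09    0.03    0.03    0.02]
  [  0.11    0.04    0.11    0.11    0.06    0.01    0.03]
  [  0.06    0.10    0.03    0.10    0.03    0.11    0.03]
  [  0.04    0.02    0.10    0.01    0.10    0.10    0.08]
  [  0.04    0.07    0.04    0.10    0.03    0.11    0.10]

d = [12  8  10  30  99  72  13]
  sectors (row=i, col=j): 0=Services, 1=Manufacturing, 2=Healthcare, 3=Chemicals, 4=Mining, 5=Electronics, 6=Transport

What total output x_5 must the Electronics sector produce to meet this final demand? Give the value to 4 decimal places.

Form M = I − A:
  [  0.93   -0.04   -0.08   -0.10   -0.06   -0.03   -0.03]
  [ -0.01    0.91   -0.02   -0.07   -0.02   -0.03   -0.10]
  [ -0.05   -0.01    0.91   -0.09   -0.03   -0.03   -0.02]
  [ -0.11   -0.04   -0.11    0.89   -0.06   -0.01   -0.03]
  [ -0.06   -0.10   -0.03   -0.10    0.97   -0.11   -0.03]
  [ -0.04   -0.02   -0.10   -0.01   -0.10    0.90   -0.08]
  [ -0.04   -0.07   -0.04   -0.10   -0.03   -0.11    0.90]
Leontief inverse L = M⁻¹:
  [  1.1139    0.0740    0.1322    0.1626    0.0932    0.0648    0.0626]
  [  0.0411    1.1238    0.0576    0.1203    0.0459    0.0647    0.1388]
  [  0.0856    0.0331    1.1338    0.1387    0.0567    0.0555    0.0432]
  [  0.1610    0.0776    0.1701    1.1836    0.0968    0.0465    0.0646]
  [  0.1043    0.1396    0.0873    0.1621    1.0711    0.1530    0.0756]
  [  0.0811    0.0583    0.1537    0.0714    0.1381    1.1535    0.1221]
  [  0.0878    0.1126    0.1013    0.1684    0.0736    0.1616    1.1512]
Total output x = L · d:
  x_0 = 1.1139·12 + 0.0740·8 + 0.1322·10 + 0.1626·30 + 0.0932·99 + 0.0648·72 + 0.0626·13 = 34.8665
  x_1 = 0.0411·12 + 1.1238·8 + 0.0576·10 + 0.1203·30 + 0.0459·99 + 0.0647·72 + 0.1388·13 = 24.6722
  x_2 = 0.0856·12 + 0.0331·8 + 1.1338·10 + 0.1387·30 + 0.0567·99 + 0.0555·72 + 0.0432·13 = 26.9599
  x_3 = 0.1610·12 + 0.0776·8 + 0.1701·10 + 1.1836·30 + 0.0968·99 + 0.0465·72 + 0.0646·13 = 53.5367
  x_4 = 0.1043·12 + 0.1396·8 + 0.0873·10 + 0.1621·30 + 1.0711·99 + 0.1530·72 + 0.0756·13 = 126.1402
  x_5 = 0.0811·12 + 0.0583·8 + 0.1537·10 + 0.0714·30 + 0.1381·99 + 1.1535·72 + 0.1221·13 = 103.4288
  x_6 = 0.0878·12 + 0.1126·8 + 0.1013·10 + 0.1684·30 + 0.0736·99 + 0.1616·72 + 1.1512·13 = 41.9057

103.4288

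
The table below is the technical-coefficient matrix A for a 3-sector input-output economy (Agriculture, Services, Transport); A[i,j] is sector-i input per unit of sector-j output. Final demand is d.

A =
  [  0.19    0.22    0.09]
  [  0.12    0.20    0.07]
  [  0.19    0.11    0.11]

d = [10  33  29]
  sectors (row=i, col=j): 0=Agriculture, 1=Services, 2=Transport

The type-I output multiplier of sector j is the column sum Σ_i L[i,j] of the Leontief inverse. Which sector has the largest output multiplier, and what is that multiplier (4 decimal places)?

Form M = I − A:
  [  0.81   -0.22   -0.09]
  [ -0.12    0.80   -0.07]
  [ -0.19   -0.11    0.89]
Leontief inverse L = M⁻¹:
  [  1.3309    0.3887    0.1652]
  [  0.2269    1.3299    0.1276]
  [  0.3122    0.2474    1.1746]
Total output x = L · d:
  x_0 = 1.3309·10 + 0.3887·33 + 0.1652·29 = 30.9258
  x_1 = 0.2269·10 + 1.3299·33 + 0.1276·29 = 49.8569
  x_2 = 0.3122·10 + 0.2474·33 + 1.1746·29 = 45.3485
Output multipliers (column sums of L):
  Agriculture: 1.8700
  Services: 1.9660
  Transport: 1.4673

Services (1.9660)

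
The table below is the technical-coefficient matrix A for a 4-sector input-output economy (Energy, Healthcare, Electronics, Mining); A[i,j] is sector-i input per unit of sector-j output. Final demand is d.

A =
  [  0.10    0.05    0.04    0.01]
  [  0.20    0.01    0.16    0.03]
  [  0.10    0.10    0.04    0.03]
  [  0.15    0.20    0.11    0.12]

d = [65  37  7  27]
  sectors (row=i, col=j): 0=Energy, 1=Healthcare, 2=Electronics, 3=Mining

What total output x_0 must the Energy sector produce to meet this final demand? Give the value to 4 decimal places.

Form M = I − A:
  [  0.90   -0.05   -0.04   -0.01]
  [ -0.20    0.99   -0.16   -0.03]
  [ -0.10   -0.10    0.96   -0.03]
  [ -0.15   -0.20   -0.11    0.88]
Leontief inverse L = M⁻¹:
  [  1.1356    0.0669    0.0604    0.0172]
  [  0.2626    1.0519    0.1915    0.0454]
  [  0.1542    0.1249    1.0738    0.0426]
  [  0.2725    0.2661    0.1880    1.1549]
Total output x = L · d:
  x_0 = 1.1356·65 + 0.0669·37 + 0.0604·7 + 0.0172·27 = 77.1783
  x_1 = 0.2626·65 + 1.0519·37 + 0.1915·7 + 0.0454·27 = 58.5520
  x_2 = 0.1542·65 + 0.1249·37 + 1.0738·7 + 0.0426·27 = 23.3071
  x_3 = 0.2725·65 + 0.2661·37 + 0.1880·7 + 1.1549·27 = 60.0579

77.1783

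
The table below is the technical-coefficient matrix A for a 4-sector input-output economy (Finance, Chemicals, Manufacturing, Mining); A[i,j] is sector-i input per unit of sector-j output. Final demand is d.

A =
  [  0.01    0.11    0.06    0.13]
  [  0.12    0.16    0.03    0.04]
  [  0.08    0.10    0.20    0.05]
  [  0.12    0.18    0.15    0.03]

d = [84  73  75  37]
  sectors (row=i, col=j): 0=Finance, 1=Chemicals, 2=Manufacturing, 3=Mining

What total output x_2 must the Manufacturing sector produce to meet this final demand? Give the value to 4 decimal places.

Form M = I − A:
  [  0.99   -0.11   -0.06   -0.13]
  [ -0.12    0.84   -0.03   -0.04]
  [ -0.08   -0.10    0.80   -0.05]
  [ -0.12   -0.18   -0.15    0.97]
Leontief inverse L = M⁻¹:
  [  1.0609    0.1861    0.1158    0.1558]
  [  0.1652    1.2373    0.0732    0.0769]
  [  0.1382    0.1909    1.2849    0.0926]
  [  0.1833    0.2821    0.2266    1.0788]
Total output x = L · d:
  x_0 = 1.0609·84 + 0.1861·73 + 0.1158·75 + 0.1558·37 = 117.1487
  x_1 = 0.1652·84 + 1.2373·73 + 0.0732·75 + 0.0769·37 = 112.5406
  x_2 = 0.1382·84 + 0.1909·73 + 1.2849·75 + 0.0926·37 = 125.3389
  x_3 = 0.1833·84 + 0.2821·73 + 0.2266·75 + 1.0788·37 = 92.9031

125.3389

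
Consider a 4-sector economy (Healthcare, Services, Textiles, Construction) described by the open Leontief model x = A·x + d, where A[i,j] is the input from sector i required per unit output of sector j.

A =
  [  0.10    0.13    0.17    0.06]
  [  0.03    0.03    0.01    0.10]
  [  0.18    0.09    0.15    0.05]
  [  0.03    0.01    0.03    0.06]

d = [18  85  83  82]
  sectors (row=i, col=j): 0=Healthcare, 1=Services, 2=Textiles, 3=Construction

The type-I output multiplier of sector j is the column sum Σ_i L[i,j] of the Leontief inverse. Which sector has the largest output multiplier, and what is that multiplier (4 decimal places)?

Form M = I − A:
  [  0.90   -0.13   -0.17   -0.06]
  [ -0.03    0.97   -0.01   -0.10]
  [ -0.18   -0.09    0.85   -0.05]
  [ -0.03   -0.01   -0.03    0.94]
Leontief inverse L = M⁻¹:
  [  1.1686    0.1799    0.2396    0.1065]
  [  0.0435    1.0403    0.0250    0.1148]
  [  0.2548    0.1495    1.2326    0.0977]
  [  0.0459    0.0216    0.0473    1.0716]
Total output x = L · d:
  x_0 = 1.1686·18 + 0.1799·85 + 0.2396·83 + 0.1065·82 = 64.9465
  x_1 = 0.0435·18 + 1.0403·85 + 0.0250·83 + 0.1148·82 = 100.6904
  x_2 = 0.2548·18 + 0.1495·85 + 1.2326·83 + 0.0977·82 = 127.6177
  x_3 = 0.0459·18 + 0.0216·85 + 0.0473·83 + 1.0716·82 = 94.4509
Output multipliers (column sums of L):
  Healthcare: 1.5127
  Services: 1.3913
  Textiles: 1.5445
  Construction: 1.3906

Textiles (1.5445)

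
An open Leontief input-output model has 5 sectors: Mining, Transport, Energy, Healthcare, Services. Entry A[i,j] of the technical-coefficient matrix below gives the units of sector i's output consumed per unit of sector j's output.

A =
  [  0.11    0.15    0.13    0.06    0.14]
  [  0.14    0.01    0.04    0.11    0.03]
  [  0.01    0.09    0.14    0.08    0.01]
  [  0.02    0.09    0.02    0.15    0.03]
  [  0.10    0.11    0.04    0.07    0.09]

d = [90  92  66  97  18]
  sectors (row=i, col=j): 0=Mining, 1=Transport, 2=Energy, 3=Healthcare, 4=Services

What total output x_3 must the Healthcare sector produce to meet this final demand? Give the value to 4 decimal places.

Form M = I − A:
  [  0.89   -0.15   -0.13   -0.06   -0.14]
  [ -0.14    0.99   -0.04   -0.11   -0.03]
  [ -0.01   -0.09    0.86   -0.08   -0.01]
  [ -0.02   -0.09   -0.02    0.85   -0.03]
  [ -0.10   -0.11   -0.04   -0.07    0.91]
Leontief inverse L = M⁻¹:
  [  1.1883    0.2341    0.2032    0.1496    0.1977]
  [  0.1804    1.0677    0.0840    0.1645    0.0693]
  [  0.0395    0.1283    1.1791    0.1326    0.0276]
  [  0.0536    0.1276    0.0445    1.2053    0.0527]
  [  0.1582    0.1702    0.0877    0.1349    1.1343]
Total output x = L · d:
  x_0 = 1.1883·90 + 0.2341·92 + 0.2032·66 + 0.1496·97 + 0.1977·18 = 159.9568
  x_1 = 0.1804·90 + 1.0677·92 + 0.0840·66 + 0.1645·97 + 0.0693·18 = 137.2132
  x_2 = 0.0395·90 + 0.1283·92 + 1.1791·66 + 0.1326·97 + 0.0276·18 = 106.5458
  x_3 = 0.0536·90 + 0.1276·92 + 0.0445·66 + 1.2053·97 + 0.0527·18 = 137.3589
  x_4 = 0.1582·90 + 0.1702·92 + 0.0877·66 + 0.1349·97 + 1.1343·18 = 69.1935

137.3589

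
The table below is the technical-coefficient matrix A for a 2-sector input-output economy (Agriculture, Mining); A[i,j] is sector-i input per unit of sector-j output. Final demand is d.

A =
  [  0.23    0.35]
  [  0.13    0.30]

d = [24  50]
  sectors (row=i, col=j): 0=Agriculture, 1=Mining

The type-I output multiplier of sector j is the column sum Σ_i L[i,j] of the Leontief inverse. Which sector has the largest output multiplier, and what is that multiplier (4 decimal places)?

Form M = I − A:
  [  0.77   -0.35]
  [ -0.13    0.70]
Leontief inverse L = M⁻¹:
  [  1.4184    0.7092]
  [  0.2634    1.5603]
Total output x = L · d:
  x_0 = 1.4184·24 + 0.7092·50 = 69.5035
  x_1 = 0.2634·24 + 1.5603·50 = 84.3364
Output multipliers (column sums of L):
  Agriculture: 1.6819
  Mining: 2.2695

Mining (2.2695)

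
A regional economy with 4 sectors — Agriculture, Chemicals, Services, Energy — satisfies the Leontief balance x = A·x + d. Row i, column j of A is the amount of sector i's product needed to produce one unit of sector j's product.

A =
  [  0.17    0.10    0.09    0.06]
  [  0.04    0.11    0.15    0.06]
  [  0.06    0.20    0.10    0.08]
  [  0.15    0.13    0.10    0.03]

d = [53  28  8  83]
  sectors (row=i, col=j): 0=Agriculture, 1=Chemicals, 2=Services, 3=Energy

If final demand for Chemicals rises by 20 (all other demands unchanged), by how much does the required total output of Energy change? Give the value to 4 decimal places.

Form M = I − A:
  [  0.83   -0.10   -0.09   -0.06]
  [ -0.04    0.89   -0.15   -0.06]
  [ -0.06   -0.20    0.90   -0.08]
  [ -0.15   -0.13   -0.10    0.97]
Leontief inverse L = M⁻¹:
  [  1.2448    0.1926    0.1680    0.1028]
  [  0.0913    1.1975    0.2196    0.0978]
  [  0.1226    0.2986    1.1869    0.1239]
  [  0.2174    0.2211    0.1778    1.0727]
Total output x = L · d:
  x_0 = 1.2448·53 + 0.1926·28 + 0.1680·8 + 0.1028·83 = 81.2433
  x_1 = 0.0913·53 + 1.1975·28 + 0.2196·8 + 0.0978·83 = 48.2425
  x_2 = 0.1226·53 + 0.2986·28 + 1.1869·8 + 0.1239·83 = 34.6405
  x_3 = 0.2174·53 + 0.2211·28 + 0.1778·8 + 1.0727·83 = 108.1671
Δx_3 = L[3,1] · Δd_1 = 0.2211 · 20 = 4.4212

4.4212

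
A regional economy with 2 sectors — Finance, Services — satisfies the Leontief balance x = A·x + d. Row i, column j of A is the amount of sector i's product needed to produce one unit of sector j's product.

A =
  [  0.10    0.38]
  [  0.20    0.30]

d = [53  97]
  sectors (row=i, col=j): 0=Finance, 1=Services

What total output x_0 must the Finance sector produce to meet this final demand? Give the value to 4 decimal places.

Form M = I − A:
  [  0.90   -0.38]
  [ -0.20    0.70]
Leontief inverse L = M⁻¹:
  [  1.2635    0.6859]
  [  0.3610    1.6245]
Total output x = L · d:
  x_0 = 1.2635·53 + 0.6859·97 = 133.5018
  x_1 = 0.3610·53 + 1.6245·97 = 176.7148

133.5018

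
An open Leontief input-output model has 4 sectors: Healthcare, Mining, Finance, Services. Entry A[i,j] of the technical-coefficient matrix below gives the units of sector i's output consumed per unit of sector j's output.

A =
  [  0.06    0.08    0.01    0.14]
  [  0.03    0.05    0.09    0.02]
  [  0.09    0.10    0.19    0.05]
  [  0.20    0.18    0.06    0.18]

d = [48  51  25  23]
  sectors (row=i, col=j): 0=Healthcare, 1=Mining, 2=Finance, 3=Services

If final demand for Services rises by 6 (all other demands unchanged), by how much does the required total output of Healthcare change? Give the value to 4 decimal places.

1.1769

Form M = I − A:
  [  0.94   -0.08   -0.01   -0.14]
  [ -0.03    0.95   -0.09   -0.02]
  [ -0.09   -0.10    0.81   -0.05]
  [ -0.20   -0.18   -0.06    0.82]
Leontief inverse L = M⁻¹:
  [  1.1140    0.1355    0.0433    0.1962]
  [  0.0555    1.0785    0.1237    0.0433]
  [  0.1488    0.1656    1.2627    0.1064]
  [  0.2948    0.2819    0.1301    1.2847]
Total output x = L · d:
  x_0 = 1.1140·48 + 0.1355·51 + 0.0433·25 + 0.1962·23 = 65.9816
  x_1 = 0.0555·48 + 1.0785·51 + 0.1237·25 + 0.0433·23 = 61.7584
  x_2 = 0.1488·48 + 0.1656·51 + 1.2627·25 + 0.1064·23 = 49.6057
  x_3 = 0.2948·48 + 0.2819·51 + 0.1301·25 + 1.2847·23 = 61.3283
Δx_0 = L[0,3] · Δd_3 = 0.1962 · 6 = 1.1769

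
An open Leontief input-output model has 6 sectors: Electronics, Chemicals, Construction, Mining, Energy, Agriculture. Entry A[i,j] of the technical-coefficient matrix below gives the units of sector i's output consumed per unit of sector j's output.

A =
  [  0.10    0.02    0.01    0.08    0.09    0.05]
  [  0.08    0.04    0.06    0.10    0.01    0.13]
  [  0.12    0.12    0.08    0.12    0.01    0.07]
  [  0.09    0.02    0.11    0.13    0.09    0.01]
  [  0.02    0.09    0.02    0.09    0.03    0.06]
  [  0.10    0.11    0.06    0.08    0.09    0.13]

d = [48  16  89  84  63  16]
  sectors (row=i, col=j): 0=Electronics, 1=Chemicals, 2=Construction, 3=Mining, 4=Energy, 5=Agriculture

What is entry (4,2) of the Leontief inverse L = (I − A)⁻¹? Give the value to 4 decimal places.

L[4,2] = 0.0561

Form M = I − A:
  [  0.90   -0.02   -0.01   -0.08   -0.09   -0.05]
  [ -0.08    0.96   -0.06   -0.10   -0.01   -0.13]
  [ -0.12   -0.12    0.92   -0.12   -0.01   -0.07]
  [ -0.09   -0.02   -0.11    0.87   -0.09   -0.01]
  [ -0.02   -0.09   -0.02   -0.09    0.97   -0.06]
  [ -0.10   -0.11   -0.06   -0.08   -0.09    0.87]
Leontief inverse L = M⁻¹:
  [  1.1479    0.0541    0.0411    0.1388    0.1285    0.0878]
  [  0.1508    1.0889    0.1073    0.1772    0.0600    0.1862]
  [  0.2049    0.1725    1.1364    0.2146    0.0650    0.1359]
  [  0.1573    0.0671    0.1575    1.2123    0.1345    0.0550]
  [  0.0680    0.1227    0.0561    0.1473    1.0622    0.1017]
  [  0.1866    0.1746    0.1169    0.1799    0.1491    1.2080]
Total output x = L · d:
  x_0 = 1.1479·48 + 0.0541·16 + 0.0411·89 + 0.1388·84 + 0.1285·63 + 0.0878·16 = 80.7847
  x_1 = 0.1508·48 + 1.0889·16 + 0.1073·89 + 0.1772·84 + 0.0600·63 + 0.1862·16 = 55.8522
  x_2 = 0.2049·48 + 0.1725·16 + 1.1364·89 + 0.2146·84 + 0.0650·63 + 0.1359·16 = 138.0295
  x_3 = 0.1573·48 + 0.0671·16 + 0.1575·89 + 1.2123·84 + 0.1345·63 + 0.0550·16 = 133.8317
  x_4 = 0.0680·48 + 0.1227·16 + 0.0561·89 + 0.1473·84 + 1.0622·63 + 0.1017·16 = 91.1416
  x_5 = 0.1866·48 + 0.1746·16 + 0.1169·89 + 0.1799·84 + 0.1491·63 + 1.2080·16 = 65.9923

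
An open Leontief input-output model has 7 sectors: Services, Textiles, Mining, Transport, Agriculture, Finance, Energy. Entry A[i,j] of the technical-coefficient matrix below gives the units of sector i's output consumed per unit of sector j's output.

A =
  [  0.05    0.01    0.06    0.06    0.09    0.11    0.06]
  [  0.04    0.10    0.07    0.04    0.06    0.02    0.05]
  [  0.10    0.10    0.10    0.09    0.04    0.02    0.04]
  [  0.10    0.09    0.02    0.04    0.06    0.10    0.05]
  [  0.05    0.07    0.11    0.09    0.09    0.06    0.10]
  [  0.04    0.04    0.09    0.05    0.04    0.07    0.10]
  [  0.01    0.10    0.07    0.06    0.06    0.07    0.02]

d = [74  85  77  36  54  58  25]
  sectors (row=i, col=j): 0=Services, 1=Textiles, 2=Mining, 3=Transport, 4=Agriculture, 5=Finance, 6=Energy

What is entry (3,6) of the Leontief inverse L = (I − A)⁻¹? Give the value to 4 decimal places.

L[3,6] = 0.1024

Form M = I − A:
  [  0.95   -0.01   -0.06   -0.06   -0.09   -0.11   -0.06]
  [ -0.04    0.90   -0.07   -0.04   -0.06   -0.02   -0.05]
  [ -0.10   -0.10    0.90   -0.09   -0.04   -0.02   -0.04]
  [ -0.10   -0.09   -0.02    0.96   -0.06   -0.10   -0.05]
  [ -0.05   -0.07   -0.11   -0.09    0.91   -0.06   -0.10]
  [ -0.04   -0.04   -0.09   -0.05   -0.04    0.93   -0.10]
  [ -0.01   -0.10   -0.07   -0.06   -0.06   -0.07    0.98]
Leontief inverse L = M⁻¹:
  [  1.0956    0.0676    0.1229    0.1115    0.1401    0.1632    0.1122]
  [  0.0791    1.1545    0.1224    0.0829    0.1033    0.0591    0.0895]
  [  0.1539    0.1663    1.1638    0.1442    0.0961    0.0753    0.0903]
  [  0.1430    0.1467    0.0823    1.0894    0.1128    0.1540    0.1024]
  [  0.1102    0.1508    0.1885    0.1555    1.1543    0.1236    0.1605]
  [  0.0834    0.0998    0.1491    0.0987    0.0865    1.1175    0.1442]
  [  0.0517    0.1557    0.1241    0.1032    0.1026    0.1099    1.0635]
Total output x = L · d:
  x_0 = 1.0956·74 + 0.0676·85 + 0.1229·77 + 0.1115·36 + 0.1401·54 + 0.1632·58 + 0.1122·25 = 120.1314
  x_1 = 0.0791·74 + 1.1545·85 + 0.1224·77 + 0.0829·36 + 0.1033·54 + 0.0591·58 + 0.0895·25 = 127.6394
  x_2 = 0.1539·74 + 0.1663·85 + 1.1638·77 + 0.1442·36 + 0.0961·54 + 0.0753·58 + 0.0903·25 = 132.1405
  x_3 = 0.1430·74 + 0.1467·85 + 0.0823·77 + 1.0894·36 + 0.1128·54 + 0.1540·58 + 0.1024·25 = 86.1858
  x_4 = 0.1102·74 + 0.1508·85 + 0.1885·77 + 0.1555·36 + 1.1543·54 + 0.1236·58 + 0.1605·25 = 114.5970
  x_5 = 0.0834·74 + 0.0998·85 + 0.1491·77 + 0.0987·36 + 0.0865·54 + 1.1175·58 + 0.1442·25 = 102.7741
  x_6 = 0.0517·74 + 0.1557·85 + 0.1241·77 + 0.1032·36 + 0.1026·54 + 0.1099·58 + 1.0635·25 = 68.8329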